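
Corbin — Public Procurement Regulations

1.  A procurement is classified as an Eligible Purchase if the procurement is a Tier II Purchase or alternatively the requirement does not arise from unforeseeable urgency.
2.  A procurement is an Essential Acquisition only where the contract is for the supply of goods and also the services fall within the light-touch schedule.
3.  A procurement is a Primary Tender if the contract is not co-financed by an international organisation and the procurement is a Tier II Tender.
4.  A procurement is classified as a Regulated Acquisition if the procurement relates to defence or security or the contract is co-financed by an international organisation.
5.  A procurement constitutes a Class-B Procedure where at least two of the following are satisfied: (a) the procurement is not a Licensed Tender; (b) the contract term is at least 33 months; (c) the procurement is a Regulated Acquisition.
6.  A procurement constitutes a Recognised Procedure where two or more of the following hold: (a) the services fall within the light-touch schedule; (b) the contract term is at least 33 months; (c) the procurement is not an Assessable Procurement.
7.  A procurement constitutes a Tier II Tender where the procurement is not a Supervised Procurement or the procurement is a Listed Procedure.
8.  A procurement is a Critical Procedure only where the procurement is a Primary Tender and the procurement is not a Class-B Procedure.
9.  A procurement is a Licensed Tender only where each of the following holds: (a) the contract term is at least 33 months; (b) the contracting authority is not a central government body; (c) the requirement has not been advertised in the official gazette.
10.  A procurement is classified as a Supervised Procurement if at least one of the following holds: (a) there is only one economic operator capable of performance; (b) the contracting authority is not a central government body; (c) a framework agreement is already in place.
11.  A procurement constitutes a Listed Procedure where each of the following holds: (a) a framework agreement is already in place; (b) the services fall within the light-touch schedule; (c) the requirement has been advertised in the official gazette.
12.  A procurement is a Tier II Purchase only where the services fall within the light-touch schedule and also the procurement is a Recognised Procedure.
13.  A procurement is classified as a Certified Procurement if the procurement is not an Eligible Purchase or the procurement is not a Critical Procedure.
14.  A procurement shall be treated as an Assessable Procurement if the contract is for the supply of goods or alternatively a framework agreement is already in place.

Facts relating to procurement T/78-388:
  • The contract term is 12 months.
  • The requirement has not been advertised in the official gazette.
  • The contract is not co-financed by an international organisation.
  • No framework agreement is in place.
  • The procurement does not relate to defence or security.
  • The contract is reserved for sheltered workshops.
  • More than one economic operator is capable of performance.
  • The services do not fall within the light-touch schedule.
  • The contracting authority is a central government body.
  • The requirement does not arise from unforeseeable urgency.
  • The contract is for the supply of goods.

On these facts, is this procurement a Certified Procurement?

No

Under paragraph 14: the contract is for the supply of goods? yes; or a framework agreement is already in place? no. So the procurement is an Assessable Procurement.
Under paragraph 6: the services fall within the light-touch schedule? no; contract term: 12 months ≥ 33 months? no; not an Assessable Procurement (paragraph 14)? no — 0 of 3 hold (need ≥2) → not satisfied.
Under paragraph 12: the services fall within the light-touch schedule? no; and Recognised Procedure (paragraph 6)? no. So the procurement is not a Tier II Purchase.
Under paragraph 1: Tier II Purchase (paragraph 12)? no; or the requirement does not arise from unforeseeable urgency? yes. So the procurement is an Eligible Purchase.
Under paragraph 10: there is only one economic operator capable of performance? no; or the contracting authority is not a central government body? no; or a framework agreement is already in place? no. So the procurement is not a Supervised Procurement.
Under paragraph 11: a framework agreement is already in place? no; and the services fall within the light-touch schedule? no; and the requirement has been advertised in the official gazette? no. So the procurement is not a Listed Procedure.
Under paragraph 7: not a Supervised Procurement (paragraph 10)? yes; or Listed Procedure (paragraph 11)? no. So the procurement is a Tier II Tender.
Under paragraph 3: the contract is not co-financed by an international organisation? yes; and Tier II Tender (paragraph 7)? yes. So the procurement is a Primary Tender.
Under paragraph 9: contract term: 12 months ≥ 33 months? no; and the contracting authority is not a central government body? no; and the requirement has not been advertised in the official gazette? yes. So the procurement is not a Licensed Tender.
Under paragraph 4: the procurement relates to defence or security? no; or the contract is co-financed by an international organisation? no. So the procurement is not a Regulated Acquisition.
Under paragraph 5: not a Licensed Tender (paragraph 9)? yes; contract term: 12 months ≥ 33 months? no; Regulated Acquisition (paragraph 4)? no — 1 of 3 hold (need ≥2) → not satisfied.
Under paragraph 8: Primary Tender (paragraph 3)? yes; and not a Class-B Procedure (paragraph 5)? yes. So the procurement is a Critical Procedure.
Under paragraph 13: not an Eligible Purchase (paragraph 1)? no; or not a Critical Procedure (paragraph 8)? no. So the procurement is not a Certified Procurement.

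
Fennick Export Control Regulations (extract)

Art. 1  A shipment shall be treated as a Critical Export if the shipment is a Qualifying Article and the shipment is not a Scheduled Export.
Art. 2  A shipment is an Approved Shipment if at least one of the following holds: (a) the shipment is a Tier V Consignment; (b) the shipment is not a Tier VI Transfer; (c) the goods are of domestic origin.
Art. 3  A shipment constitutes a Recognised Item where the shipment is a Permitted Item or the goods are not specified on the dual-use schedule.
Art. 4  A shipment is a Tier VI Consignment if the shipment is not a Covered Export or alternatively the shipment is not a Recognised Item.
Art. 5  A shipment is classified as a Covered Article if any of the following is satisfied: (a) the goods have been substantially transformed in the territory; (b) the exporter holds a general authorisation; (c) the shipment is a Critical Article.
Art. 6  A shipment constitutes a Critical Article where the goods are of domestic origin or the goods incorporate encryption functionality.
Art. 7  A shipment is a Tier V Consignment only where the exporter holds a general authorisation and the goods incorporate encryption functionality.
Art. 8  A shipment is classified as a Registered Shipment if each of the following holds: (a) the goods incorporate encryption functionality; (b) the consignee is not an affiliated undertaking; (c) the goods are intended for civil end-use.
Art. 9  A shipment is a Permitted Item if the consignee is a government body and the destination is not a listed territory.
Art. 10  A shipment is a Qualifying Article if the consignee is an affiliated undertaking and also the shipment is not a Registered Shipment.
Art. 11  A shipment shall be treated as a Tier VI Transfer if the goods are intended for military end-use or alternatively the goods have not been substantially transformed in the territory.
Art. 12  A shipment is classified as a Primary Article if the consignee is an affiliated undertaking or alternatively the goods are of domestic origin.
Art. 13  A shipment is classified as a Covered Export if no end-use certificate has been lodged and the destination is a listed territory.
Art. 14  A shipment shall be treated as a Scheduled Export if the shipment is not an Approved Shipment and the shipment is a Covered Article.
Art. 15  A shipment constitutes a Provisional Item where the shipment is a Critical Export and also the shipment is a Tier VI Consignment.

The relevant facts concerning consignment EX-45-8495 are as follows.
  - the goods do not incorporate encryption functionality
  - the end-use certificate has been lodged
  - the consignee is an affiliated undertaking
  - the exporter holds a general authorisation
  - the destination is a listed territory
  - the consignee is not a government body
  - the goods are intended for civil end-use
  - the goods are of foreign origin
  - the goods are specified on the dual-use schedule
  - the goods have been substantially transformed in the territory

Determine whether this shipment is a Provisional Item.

Under article 8: the goods incorporate encryption functionality? no; and the consignee is not an affiliated undertaking? no; and the goods are intended for civil end-use? yes. So the shipment is not a Registered Shipment.
Under article 10: the consignee is an affiliated undertaking? yes; and not a Registered Shipment (article 8)? yes. So the shipment is a Qualifying Article.
Under article 7: the exporter holds a general authorisation? yes; and the goods incorporate encryption functionality? no. So the shipment is not a Tier V Consignment.
Under article 11: the goods are intended for military end-use? no; or the goods have not been substantially transformed in the territory? no. So the shipment is not a Tier VI Transfer.
Under article 2: Tier V Consignment (article 7)? no; or not a Tier VI Transfer (article 11)? yes; or the goods are of domestic origin? no. So the shipment is an Approved Shipment.
Under article 6: the goods are of domestic origin? no; or the goods incorporate encryption functionality? no. So the shipment is not a Critical Article.
Under article 5: the goods have been substantially transformed in the territory? yes; or the exporter holds a general authorisation? yes; or Critical Article (article 6)? no. So the shipment is a Covered Article.
Under article 14: not an Approved Shipment (article 2)? no; and Covered Article (article 5)? yes. So the shipment is not a Scheduled Export.
Under article 1: Qualifying Article (article 10)? yes; and not a Scheduled Export (article 14)? yes. So the shipment is a Critical Export.
Under article 13: no end-use certificate has been lodged? no; and the destination is a listed territory? yes. So the shipment is not a Covered Export.
Under article 9: the consignee is a government body? no; and the destination is not a listed territory? no. So the shipment is not a Permitted Item.
Under article 3: Permitted Item (article 9)? no; or the goods are not specified on the dual-use schedule? no. So the shipment is not a Recognised Item.
Under article 4: not a Covered Export (article 13)? yes; or not a Recognised Item (article 3)? yes. So the shipment is a Tier VI Consignment.
Under article 15: Critical Export (article 1)? yes; and Tier VI Consignment (article 4)? yes. So the shipment is a Provisional Item.

Yes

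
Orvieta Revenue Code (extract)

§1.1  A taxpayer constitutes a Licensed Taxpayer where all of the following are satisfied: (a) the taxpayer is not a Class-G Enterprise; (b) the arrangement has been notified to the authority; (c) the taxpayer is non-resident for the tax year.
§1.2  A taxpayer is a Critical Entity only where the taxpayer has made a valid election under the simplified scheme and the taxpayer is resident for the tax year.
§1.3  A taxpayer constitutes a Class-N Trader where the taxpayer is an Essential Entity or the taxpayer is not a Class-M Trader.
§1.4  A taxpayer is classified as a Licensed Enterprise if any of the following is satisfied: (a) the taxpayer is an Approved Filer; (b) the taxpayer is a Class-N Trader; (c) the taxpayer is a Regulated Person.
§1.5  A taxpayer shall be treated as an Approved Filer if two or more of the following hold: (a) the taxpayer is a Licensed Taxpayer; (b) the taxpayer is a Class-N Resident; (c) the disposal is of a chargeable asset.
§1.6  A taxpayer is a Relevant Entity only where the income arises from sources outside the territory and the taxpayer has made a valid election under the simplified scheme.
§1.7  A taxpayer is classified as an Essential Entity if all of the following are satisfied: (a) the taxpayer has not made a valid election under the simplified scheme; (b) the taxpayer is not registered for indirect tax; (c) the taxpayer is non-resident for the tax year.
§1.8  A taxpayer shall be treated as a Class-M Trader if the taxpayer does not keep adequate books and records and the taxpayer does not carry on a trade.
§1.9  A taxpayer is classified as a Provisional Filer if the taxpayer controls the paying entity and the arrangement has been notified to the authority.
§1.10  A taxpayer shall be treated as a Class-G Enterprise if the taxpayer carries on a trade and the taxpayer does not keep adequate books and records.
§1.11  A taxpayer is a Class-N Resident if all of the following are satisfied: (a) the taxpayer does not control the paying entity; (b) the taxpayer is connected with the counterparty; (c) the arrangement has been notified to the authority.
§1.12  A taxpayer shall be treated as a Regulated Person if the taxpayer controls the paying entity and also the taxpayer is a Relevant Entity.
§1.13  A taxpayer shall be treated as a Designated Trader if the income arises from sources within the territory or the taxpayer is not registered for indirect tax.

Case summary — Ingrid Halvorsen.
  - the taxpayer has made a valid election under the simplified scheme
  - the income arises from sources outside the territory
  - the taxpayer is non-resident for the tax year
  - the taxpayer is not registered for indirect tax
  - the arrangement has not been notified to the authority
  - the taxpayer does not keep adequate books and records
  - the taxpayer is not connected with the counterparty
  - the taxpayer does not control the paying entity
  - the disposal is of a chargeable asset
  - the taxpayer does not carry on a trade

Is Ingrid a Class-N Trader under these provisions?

Under §1.7: the taxpayer has not made a valid election under the simplified scheme? no; and the taxpayer is not registered for indirect tax? yes; and the taxpayer is non-resident for the tax year? yes. So the taxpayer is not an Essential Entity.
Under §1.8: the taxpayer does not keep adequate books and records? yes; and the taxpayer does not carry on a trade? yes. So the taxpayer is a Class-M Trader.
Under §1.3: Essential Entity (§1.7)? no; or not a Class-M Trader (§1.8)? no. So the taxpayer is not a Class-N Trader.

No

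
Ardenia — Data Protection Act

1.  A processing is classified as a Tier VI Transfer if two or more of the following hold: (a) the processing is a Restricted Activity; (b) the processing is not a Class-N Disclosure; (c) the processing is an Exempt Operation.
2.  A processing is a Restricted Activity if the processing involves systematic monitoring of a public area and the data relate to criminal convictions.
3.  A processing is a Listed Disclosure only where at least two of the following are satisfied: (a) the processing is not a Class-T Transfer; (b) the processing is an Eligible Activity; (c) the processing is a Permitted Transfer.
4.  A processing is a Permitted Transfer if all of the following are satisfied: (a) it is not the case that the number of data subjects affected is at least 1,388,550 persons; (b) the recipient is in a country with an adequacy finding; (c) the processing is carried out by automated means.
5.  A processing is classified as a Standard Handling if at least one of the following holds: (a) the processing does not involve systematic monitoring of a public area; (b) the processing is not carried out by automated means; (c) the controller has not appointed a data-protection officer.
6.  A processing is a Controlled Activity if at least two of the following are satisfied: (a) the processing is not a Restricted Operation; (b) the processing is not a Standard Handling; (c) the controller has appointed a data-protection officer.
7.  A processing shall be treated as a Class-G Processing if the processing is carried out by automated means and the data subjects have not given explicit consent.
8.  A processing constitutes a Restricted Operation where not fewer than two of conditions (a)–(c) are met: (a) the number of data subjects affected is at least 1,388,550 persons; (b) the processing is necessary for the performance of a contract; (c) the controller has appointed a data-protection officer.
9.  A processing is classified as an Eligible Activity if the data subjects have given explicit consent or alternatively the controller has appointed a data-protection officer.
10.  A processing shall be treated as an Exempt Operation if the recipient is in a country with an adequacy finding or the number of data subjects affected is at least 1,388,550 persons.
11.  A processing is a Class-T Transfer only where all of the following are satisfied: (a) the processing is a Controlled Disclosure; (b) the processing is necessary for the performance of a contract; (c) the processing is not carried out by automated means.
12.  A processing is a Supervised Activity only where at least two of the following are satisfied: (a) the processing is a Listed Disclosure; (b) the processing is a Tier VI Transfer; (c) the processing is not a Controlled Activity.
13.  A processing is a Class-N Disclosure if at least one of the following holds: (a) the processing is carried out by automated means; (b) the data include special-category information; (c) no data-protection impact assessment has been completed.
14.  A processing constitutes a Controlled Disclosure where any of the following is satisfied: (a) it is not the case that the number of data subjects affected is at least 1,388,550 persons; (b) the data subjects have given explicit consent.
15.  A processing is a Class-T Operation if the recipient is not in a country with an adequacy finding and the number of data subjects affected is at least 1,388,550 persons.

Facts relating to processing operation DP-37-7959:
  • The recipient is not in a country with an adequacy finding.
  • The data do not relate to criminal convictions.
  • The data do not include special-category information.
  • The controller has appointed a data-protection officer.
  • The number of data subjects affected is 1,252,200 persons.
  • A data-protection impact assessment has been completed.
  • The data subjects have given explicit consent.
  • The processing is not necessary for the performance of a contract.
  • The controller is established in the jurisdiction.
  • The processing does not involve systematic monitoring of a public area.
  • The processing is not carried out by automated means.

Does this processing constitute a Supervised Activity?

Under paragraph 14: number of data subjects affected: 1,252,200 persons ≥ 1,388,550 persons? no, so negated condition yes; or the data subjects have given explicit consent? yes. So the processing is a Controlled Disclosure.
Under paragraph 11: Controlled Disclosure (paragraph 14)? yes; and the processing is necessary for the performance of a contract? no; and the processing is not carried out by automated means? yes. So the processing is not a Class-T Transfer.
Under paragraph 9: the data subjects have given explicit consent? yes; or the controller has appointed a data-protection officer? yes. So the processing is an Eligible Activity.
Under paragraph 4: number of data subjects affected: 1,252,200 persons ≥ 1,388,550 persons? no, so negated condition yes; and the recipient is in a country with an adequacy finding? no; and the processing is carried out by automated means? no. So the processing is not a Permitted Transfer.
Under paragraph 3: not a Class-T Transfer (paragraph 11)? yes; Eligible Activity (paragraph 9)? yes; Permitted Transfer (paragraph 4)? no — 2 of 3 hold (need ≥2) → satisfied.
Under paragraph 2: the processing involves systematic monitoring of a public area? no; and the data relate to criminal convictions? no. So the processing is not a Restricted Activity.
Under paragraph 13: the processing is carried out by automated means? no; or the data include special-category information? no; or no data-protection impact assessment has been completed? no. So the processing is not a Class-N Disclosure.
Under paragraph 10: the recipient is in a country with an adequacy finding? no; or number of data subjects affected: 1,252,200 persons ≥ 1,388,550 persons? no. So the processing is not an Exempt Operation.
Under paragraph 1: Restricted Activity (paragraph 2)? no; not a Class-N Disclosure (paragraph 13)? yes; Exempt Operation (paragraph 10)? no — 1 of 3 hold (need ≥2) → not satisfied.
Under paragraph 8: number of data subjects affected: 1,252,200 persons ≥ 1,388,550 persons? no; the processing is necessary for the performance of a contract? no; the controller has appointed a data-protection officer? yes — 1 of 3 hold (need ≥2) → not satisfied.
Under paragraph 5: the processing does not involve systematic monitoring of a public area? yes; or the processing is not carried out by automated means? yes; or the controller has not appointed a data-protection officer? no. So the processing is a Standard Handling.
Under paragraph 6: not a Restricted Operation (paragraph 8)? yes; not a Standard Handling (paragraph 5)? no; the controller has appointed a data-protection officer? yes — 2 of 3 hold (need ≥2) → satisfied.
Under paragraph 12: Listed Disclosure (paragraph 3)? yes; Tier VI Transfer (paragraph 1)? no; not a Controlled Activity (paragraph 6)? no — 1 of 3 hold (need ≥2) → not satisfied.

No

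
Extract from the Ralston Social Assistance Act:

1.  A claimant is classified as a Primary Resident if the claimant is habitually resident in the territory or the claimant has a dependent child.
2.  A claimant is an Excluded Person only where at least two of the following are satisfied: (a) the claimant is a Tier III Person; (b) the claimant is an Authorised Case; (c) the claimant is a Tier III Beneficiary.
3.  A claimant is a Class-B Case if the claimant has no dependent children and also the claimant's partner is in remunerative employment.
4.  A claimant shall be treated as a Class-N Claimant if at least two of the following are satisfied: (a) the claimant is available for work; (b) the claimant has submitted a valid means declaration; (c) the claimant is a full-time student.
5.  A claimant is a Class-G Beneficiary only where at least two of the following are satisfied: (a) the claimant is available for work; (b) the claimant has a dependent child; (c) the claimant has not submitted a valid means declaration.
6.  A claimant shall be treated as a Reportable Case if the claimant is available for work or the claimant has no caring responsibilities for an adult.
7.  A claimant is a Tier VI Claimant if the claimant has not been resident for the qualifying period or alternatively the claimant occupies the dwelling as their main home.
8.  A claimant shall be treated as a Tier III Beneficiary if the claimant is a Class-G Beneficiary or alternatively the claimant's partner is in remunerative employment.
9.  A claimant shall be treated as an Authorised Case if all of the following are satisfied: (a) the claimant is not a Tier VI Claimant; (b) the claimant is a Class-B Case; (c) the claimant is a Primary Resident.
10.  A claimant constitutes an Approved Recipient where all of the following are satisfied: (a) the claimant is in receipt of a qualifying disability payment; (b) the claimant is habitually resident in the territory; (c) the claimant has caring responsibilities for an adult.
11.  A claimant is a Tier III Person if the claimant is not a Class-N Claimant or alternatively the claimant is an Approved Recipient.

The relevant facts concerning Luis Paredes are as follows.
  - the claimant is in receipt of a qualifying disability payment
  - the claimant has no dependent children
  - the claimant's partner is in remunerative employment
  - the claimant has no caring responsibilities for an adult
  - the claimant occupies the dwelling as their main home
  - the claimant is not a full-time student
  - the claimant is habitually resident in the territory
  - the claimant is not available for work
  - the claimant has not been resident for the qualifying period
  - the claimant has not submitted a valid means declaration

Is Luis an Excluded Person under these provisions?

Yes

paragraph 4 — Class-N Claimant: the claimant is available for work? no; the claimant has submitted a valid means declaration? no; the claimant is a full-time student? no — 0 of 3 hold (need ≥2) → not satisfied.
paragraph 10 — Approved Recipient: [the claimant is in receipt of a qualifying disability payment? yes] AND [the claimant is habitually resident in the territory? yes] AND [the claimant has caring responsibilities for an adult? no] → not satisfied.
paragraph 11 — Tier III Person: [not a Class-N Claimant (paragraph 4)? yes] OR [Approved Recipient (paragraph 10)? no] → satisfied.
paragraph 7 — Tier VI Claimant: [the claimant has not been resident for the qualifying period? yes] OR [the claimant occupies the dwelling as their main home? yes] → satisfied.
paragraph 3 — Class-B Case: [the claimant has no dependent children? yes] AND [the claimant's partner is in remunerative employment? yes] → satisfied.
paragraph 1 — Primary Resident: [the claimant is habitually resident in the territory? yes] OR [the claimant has a dependent child? no] → satisfied.
paragraph 9 — Authorised Case: [not a Tier VI Claimant (paragraph 7)? no] AND [Class-B Case (paragraph 3)? yes] AND [Primary Resident (paragraph 1)? yes] → not satisfied.
paragraph 5 — Class-G Beneficiary: the claimant is available for work? no; the claimant has a dependent child? no; the claimant has not submitted a valid means declaration? yes — 1 of 3 hold (need ≥2) → not satisfied.
paragraph 8 — Tier III Beneficiary: [Class-G Beneficiary (paragraph 5)? no] OR [the claimant's partner is in remunerative employment? yes] → satisfied.
paragraph 2 — Excluded Person: Tier III Person (paragraph 11)? yes; Authorised Case (paragraph 9)? no; Tier III Beneficiary (paragraph 8)? yes — 2 of 3 hold (need ≥2) → satisfied.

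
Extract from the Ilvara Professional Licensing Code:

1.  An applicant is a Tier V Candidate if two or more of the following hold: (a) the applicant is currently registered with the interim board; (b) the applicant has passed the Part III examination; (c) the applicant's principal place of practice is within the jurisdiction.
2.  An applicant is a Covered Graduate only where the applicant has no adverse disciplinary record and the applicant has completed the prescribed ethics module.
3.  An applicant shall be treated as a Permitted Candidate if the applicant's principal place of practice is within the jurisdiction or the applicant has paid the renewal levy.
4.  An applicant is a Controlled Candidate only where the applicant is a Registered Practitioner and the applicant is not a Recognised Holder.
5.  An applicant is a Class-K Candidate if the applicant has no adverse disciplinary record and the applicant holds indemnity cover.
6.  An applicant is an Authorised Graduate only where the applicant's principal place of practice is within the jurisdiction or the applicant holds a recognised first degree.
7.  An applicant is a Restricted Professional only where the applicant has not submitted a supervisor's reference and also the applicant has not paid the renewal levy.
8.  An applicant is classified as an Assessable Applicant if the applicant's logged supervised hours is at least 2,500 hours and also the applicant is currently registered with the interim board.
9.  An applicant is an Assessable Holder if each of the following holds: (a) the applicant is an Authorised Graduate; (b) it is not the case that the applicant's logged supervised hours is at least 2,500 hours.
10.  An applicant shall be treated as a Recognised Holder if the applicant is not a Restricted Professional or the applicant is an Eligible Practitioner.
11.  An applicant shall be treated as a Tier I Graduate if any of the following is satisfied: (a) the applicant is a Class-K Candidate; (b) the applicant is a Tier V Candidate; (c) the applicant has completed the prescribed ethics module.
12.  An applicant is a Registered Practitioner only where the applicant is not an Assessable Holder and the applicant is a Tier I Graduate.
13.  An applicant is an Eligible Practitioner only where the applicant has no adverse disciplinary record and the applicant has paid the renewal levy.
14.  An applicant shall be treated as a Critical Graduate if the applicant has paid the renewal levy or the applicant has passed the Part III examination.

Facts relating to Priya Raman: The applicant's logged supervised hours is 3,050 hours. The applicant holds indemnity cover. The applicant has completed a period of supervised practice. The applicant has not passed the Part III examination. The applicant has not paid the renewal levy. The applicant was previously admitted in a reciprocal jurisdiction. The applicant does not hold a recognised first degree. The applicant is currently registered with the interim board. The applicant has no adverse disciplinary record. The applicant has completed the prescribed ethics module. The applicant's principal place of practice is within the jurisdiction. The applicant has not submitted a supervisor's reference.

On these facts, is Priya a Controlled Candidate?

paragraph 6 — Authorised Graduate: [the applicant's principal place of practice is within the jurisdiction? yes] OR [the applicant holds a recognised first degree? no] → satisfied.
paragraph 9 — Assessable Holder: [Authorised Graduate (paragraph 6)? yes] AND [applicant's logged supervised hours: 3,050 hours ≥ 2,500 hours? yes, so negated condition no] → not satisfied.
paragraph 5 — Class-K Candidate: [the applicant has no adverse disciplinary record? yes] AND [the applicant holds indemnity cover? yes] → satisfied.
paragraph 1 — Tier V Candidate: the applicant is currently registered with the interim board? yes; the applicant has passed the Part III examination? no; the applicant's principal place of practice is within the jurisdiction? yes — 2 of 3 hold (need ≥2) → satisfied.
paragraph 11 — Tier I Graduate: [Class-K Candidate (paragraph 5)? yes] OR [Tier V Candidate (paragraph 1)? yes] OR [the applicant has completed the prescribed ethics module? yes] → satisfied.
paragraph 12 — Registered Practitioner: [not an Assessable Holder (paragraph 9)? yes] AND [Tier I Graduate (paragraph 11)? yes] → satisfied.
paragraph 7 — Restricted Professional: [the applicant has not submitted a supervisor's reference? yes] AND [the applicant has not paid the renewal levy? yes] → satisfied.
paragraph 13 — Eligible Practitioner: [the applicant has no adverse disciplinary record? yes] AND [the applicant has paid the renewal levy? no] → not satisfied.
paragraph 10 — Recognised Holder: [not a Restricted Professional (paragraph 7)? no] OR [Eligible Practitioner (paragraph 13)? no] → not satisfied.
paragraph 4 — Controlled Candidate: [Registered Practitioner (paragraph 12)? yes] AND [not a Recognised Holder (paragraph 10)? yes] → satisfied.

Yes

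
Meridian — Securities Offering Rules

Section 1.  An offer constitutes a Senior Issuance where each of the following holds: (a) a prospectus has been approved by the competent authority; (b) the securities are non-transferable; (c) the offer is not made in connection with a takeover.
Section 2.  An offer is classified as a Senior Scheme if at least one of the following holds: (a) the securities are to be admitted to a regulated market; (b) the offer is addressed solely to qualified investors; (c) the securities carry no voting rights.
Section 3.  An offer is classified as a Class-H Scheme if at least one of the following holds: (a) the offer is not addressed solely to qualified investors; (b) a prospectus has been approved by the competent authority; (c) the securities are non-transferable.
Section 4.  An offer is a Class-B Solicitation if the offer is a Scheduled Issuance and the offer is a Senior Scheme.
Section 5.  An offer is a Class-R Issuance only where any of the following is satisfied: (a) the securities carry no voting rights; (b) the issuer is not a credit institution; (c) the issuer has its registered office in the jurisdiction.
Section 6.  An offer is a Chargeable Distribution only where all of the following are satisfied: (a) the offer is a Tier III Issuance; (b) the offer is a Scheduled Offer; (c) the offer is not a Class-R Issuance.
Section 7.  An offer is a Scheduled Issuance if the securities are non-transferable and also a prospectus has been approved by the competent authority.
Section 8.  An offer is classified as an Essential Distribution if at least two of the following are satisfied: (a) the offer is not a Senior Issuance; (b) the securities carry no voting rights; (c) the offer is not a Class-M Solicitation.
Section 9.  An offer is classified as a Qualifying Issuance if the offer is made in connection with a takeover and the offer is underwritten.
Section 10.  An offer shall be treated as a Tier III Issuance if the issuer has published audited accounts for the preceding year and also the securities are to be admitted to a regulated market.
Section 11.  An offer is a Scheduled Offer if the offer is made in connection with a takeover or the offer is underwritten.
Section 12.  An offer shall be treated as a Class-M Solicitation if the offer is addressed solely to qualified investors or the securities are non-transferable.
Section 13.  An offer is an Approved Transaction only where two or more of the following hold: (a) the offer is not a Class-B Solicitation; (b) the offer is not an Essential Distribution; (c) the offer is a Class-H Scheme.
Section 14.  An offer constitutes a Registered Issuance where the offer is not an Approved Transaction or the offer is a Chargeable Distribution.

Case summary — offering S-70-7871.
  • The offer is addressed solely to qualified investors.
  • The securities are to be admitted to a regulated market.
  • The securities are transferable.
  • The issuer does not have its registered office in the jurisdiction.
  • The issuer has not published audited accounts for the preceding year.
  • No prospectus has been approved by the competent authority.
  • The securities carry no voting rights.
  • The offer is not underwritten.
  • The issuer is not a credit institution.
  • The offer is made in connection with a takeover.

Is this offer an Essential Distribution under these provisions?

section 1 — Senior Issuance: [a prospectus has been approved by the competent authority? no] AND [the securities are non-transferable? no] AND [the offer is not made in connection with a takeover? no] → not satisfied.
section 12 — Class-M Solicitation: [the offer is addressed solely to qualified investors? yes] OR [the securities are non-transferable? no] → satisfied.
section 8 — Essential Distribution: not a Senior Issuance (section 1)? yes; the securities carry no voting rights? yes; not a Class-M Solicitation (section 12)? no — 2 of 3 hold (need ≥2) → satisfied.

Yes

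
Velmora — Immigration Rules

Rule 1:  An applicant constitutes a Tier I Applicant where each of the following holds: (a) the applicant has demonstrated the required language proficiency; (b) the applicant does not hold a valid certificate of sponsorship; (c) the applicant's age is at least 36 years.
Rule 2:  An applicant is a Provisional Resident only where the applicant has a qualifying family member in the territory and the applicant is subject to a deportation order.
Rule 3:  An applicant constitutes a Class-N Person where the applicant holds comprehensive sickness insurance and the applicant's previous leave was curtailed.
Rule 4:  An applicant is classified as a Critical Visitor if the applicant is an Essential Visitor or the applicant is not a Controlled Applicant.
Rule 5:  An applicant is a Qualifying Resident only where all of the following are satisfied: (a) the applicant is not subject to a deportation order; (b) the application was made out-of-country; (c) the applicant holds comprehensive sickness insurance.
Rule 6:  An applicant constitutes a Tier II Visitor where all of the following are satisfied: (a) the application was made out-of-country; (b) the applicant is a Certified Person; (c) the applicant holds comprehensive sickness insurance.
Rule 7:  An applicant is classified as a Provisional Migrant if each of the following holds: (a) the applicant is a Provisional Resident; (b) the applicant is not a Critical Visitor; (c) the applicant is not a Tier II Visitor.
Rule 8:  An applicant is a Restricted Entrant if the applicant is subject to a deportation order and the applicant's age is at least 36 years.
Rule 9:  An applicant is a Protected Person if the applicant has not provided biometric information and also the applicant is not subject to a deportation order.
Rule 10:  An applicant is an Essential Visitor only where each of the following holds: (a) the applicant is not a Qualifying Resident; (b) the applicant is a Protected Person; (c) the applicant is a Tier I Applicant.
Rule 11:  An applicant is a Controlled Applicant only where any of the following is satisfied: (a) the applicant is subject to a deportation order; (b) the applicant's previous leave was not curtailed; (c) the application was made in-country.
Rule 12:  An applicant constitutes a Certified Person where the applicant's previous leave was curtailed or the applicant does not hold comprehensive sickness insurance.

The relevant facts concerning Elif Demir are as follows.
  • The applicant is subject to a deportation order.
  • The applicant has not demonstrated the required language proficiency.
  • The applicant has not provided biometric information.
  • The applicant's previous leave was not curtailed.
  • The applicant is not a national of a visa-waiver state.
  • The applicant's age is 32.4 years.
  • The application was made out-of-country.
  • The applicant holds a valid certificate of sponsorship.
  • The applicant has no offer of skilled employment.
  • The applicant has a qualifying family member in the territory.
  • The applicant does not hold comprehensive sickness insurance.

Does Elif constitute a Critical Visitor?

rule 5 — Qualifying Resident: [the applicant is not subject to a deportation order? no] AND [the application was made out-of-country? yes] AND [the applicant holds comprehensive sickness insurance? no] → not satisfied.
rule 9 — Protected Person: [the applicant has not provided biometric information? yes] AND [the applicant is not subject to a deportation order? no] → not satisfied.
rule 1 — Tier I Applicant: [the applicant has demonstrated the required language proficiency? no] AND [the applicant does not hold a valid certificate of sponsorship? no] AND [applicant's age: 32.4 years ≥ 36 years? no] → not satisfied.
rule 10 — Essential Visitor: [not a Qualifying Resident (rule 5)? yes] AND [Protected Person (rule 9)? no] AND [Tier I Applicant (rule 1)? no] → not satisfied.
rule 11 — Controlled Applicant: [the applicant is subject to a deportation order? yes] OR [the applicant's previous leave was not curtailed? yes] OR [the application was made in-country? no] → satisfied.
rule 4 — Critical Visitor: [Essential Visitor (rule 10)? no] OR [not a Controlled Applicant (rule 11)? no] → not satisfied.

No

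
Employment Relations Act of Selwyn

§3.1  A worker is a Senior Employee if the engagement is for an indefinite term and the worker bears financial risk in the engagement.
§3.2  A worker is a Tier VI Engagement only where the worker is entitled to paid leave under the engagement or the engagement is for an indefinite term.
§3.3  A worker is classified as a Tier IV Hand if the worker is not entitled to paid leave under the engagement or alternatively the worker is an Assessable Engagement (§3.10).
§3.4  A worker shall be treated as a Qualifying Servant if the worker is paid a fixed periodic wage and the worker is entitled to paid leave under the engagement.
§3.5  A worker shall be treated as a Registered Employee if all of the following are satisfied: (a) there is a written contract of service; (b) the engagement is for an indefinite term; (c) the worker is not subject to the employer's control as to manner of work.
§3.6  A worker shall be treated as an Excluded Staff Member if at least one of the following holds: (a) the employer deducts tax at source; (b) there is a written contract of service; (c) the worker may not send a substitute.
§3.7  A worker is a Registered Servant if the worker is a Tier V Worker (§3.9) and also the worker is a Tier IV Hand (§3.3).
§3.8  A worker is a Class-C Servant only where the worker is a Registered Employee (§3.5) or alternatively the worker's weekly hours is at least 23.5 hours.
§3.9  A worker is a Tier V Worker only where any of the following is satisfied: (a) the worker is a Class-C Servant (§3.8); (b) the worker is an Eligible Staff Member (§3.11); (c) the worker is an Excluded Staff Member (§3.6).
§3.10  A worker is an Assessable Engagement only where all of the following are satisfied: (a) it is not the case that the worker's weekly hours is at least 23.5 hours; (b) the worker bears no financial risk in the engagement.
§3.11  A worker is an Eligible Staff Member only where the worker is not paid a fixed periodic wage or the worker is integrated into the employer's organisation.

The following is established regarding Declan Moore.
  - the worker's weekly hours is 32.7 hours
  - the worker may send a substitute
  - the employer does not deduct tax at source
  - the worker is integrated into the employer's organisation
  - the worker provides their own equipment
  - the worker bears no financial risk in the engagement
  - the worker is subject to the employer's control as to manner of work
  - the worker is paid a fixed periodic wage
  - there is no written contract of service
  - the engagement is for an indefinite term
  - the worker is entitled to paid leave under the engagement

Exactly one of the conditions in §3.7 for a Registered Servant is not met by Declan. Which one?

Under §3.5: there is a written contract of service? no; and the engagement is for an indefinite term? yes; and the worker is not subject to the employer's control as to manner of work? no. So the worker is not a Registered Employee.
Under §3.8: Registered Employee (§3.5)? no; or worker's weekly hours: 32.7 hours ≥ 23.5 hours? yes. So the worker is a Class-C Servant.
Under §3.11: the worker is not paid a fixed periodic wage? no; or the worker is integrated into the employer's organisation? yes. So the worker is an Eligible Staff Member.
Under §3.6: the employer deducts tax at source? no; or there is a written contract of service? no; or the worker may not send a substitute? no. So the worker is not an Excluded Staff Member.
Under §3.9: Class-C Servant (§3.8)? yes; or Eligible Staff Member (§3.11)? yes; or Excluded Staff Member (§3.6)? no. So the worker is a Tier V Worker.
Under §3.10: worker's weekly hours: 32.7 hours ≥ 23.5 hours? yes, so negated condition no; and the worker bears no financial risk in the engagement? yes. So the worker is not an Assessable Engagement.
Under §3.3: the worker is not entitled to paid leave under the engagement? no; or Assessable Engagement (§3.10)? no. So the worker is not a Tier IV Hand.
Under §3.7: Tier V Worker (§3.9)? yes; and Tier IV Hand (§3.3)? no. So the worker is not a Registered Servant.

Tier IV Hand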